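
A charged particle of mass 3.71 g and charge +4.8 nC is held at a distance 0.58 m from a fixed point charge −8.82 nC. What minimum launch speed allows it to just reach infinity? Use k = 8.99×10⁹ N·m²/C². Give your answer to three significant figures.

0.0188 m/s

To just escape, total mechanical energy must reach zero at infinity: ½mv²_min + U = 0, so ½mv²_min = −U = |kQq|/r.
|U| = |kQq|/r = (8.99×10⁹ N·m²/C²)(8.82×10⁻⁹)(4.80×10⁻⁹)/(0.580) = 6.56×10⁻⁷ J.
v_min = √(2|U|/m) = √(2·6.56×10⁻⁷/3.71×10⁻³) = 0.0188 m/s.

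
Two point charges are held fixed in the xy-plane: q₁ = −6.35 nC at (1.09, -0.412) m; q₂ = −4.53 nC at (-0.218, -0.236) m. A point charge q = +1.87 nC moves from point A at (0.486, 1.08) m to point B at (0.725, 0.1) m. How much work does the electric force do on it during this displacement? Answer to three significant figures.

The work done by the electric force is W_field = −ΔU = −q(V_B − V_A) = q(V_A − V_B).
At A: distances to the source charges are 1.61 m, 1.49 m; V_A = Σ kqᵢ/rᵢ = -62.8 V.
At B: distances to the source charges are 0.629 m, 1.00 m; V_B = Σ kqᵢ/rᵢ = -131 V.
ΔV = V_B − V_A = -68.7 V.
W_field = −qΔV = −(1.87×10⁻⁹ C)(-68.7 V) = 1.29×10⁻⁷ J.

1.29×10⁻⁷ J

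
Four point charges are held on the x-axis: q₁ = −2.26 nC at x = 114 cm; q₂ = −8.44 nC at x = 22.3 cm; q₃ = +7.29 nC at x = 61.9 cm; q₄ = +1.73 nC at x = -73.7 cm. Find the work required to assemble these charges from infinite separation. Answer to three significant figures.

-1.57×10⁻⁶ J

The assembly work is the sum of pairwise potential energies, U = Σ_{i<j} kqᵢqⱼ/rᵢⱼ.
Pair separations: r₁₂ = 0.917 m, r₁₃ = 0.521 m, r₁₄ = 1.88 m, r₂₃ = 0.396 m, r₂₄ = 0.960 m, r₃₄ = 1.36 m.
Summing all 6 pair terms gives U = -1.57×10⁻⁶ J.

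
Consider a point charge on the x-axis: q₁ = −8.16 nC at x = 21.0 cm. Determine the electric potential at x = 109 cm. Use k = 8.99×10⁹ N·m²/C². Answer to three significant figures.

The total potential is the scalar sum of each charge's contribution, V = Σ kqᵢ/rᵢ.
V = k[(-8.16×10⁻⁹)/(0.880)] = -83.4 V.

-83.4 V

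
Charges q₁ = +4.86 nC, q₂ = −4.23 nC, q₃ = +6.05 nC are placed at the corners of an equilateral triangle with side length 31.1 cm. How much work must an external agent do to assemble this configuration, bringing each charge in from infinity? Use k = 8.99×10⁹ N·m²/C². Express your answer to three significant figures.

The work to assemble the configuration equals its total potential energy, U = Σ kqᵢqⱼ/rᵢⱼ over all pairs.
All three pair separations equal the side length, 0.311 m.
U = (-5.94×10⁻⁷) + (8.50×10⁻⁷) + (-7.40×10⁻⁷) = -4.84×10⁻⁷ J.

-4.84×10⁻⁷ J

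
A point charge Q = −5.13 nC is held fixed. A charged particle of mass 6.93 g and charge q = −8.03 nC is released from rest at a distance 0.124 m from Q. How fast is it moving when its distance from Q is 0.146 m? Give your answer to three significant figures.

Only the electrostatic force acts, so mechanical energy is conserved: ½mv² = U₁ − U₂ = kQq(1/r₁ − 1/r₂).
U₁ − U₂ = (8.99×10⁹ N·m²/C²)(-5.13×10⁻⁹ C)(-8.03×10⁻⁹ C)(1/0.124 − 1/0.146) = 4.50×10⁻⁷ J.
v = √(2·4.50×10⁻⁷/6.93×10⁻³) = 0.0114 m/s.

0.0114 m/s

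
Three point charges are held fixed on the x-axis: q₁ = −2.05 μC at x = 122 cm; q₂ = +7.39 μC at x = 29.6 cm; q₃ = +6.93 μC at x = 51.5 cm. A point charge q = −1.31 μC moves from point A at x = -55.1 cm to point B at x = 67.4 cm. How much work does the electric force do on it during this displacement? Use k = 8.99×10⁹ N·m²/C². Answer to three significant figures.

The work done by the electric force is W_field = −ΔU = −q(V_B − V_A) = q(V_A − V_B).
At A: distances to the source charges are 1.77 m, 0.847 m, 1.07 m; V_A = Σ kqᵢ/rᵢ = 1.26×10⁵ V.
At B: distances to the source charges are 0.546 m, 0.378 m, 0.159 m; V_B = Σ kqᵢ/rᵢ = 5.34×10⁵ V.
ΔV = V_B − V_A = 4.07×10⁵ V.
W_field = −qΔV = −(-1.31×10⁻⁶ C)(4.07×10⁵ V) = 0.534 J.

0.534 J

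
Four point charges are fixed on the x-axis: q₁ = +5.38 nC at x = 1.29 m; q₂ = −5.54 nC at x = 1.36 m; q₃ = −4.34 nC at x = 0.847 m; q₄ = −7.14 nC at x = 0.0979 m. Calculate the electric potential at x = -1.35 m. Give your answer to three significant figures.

Electric potential is a scalar, so the contributions from each charge add algebraically: V = Σ kqᵢ/rᵢ.
Distances from the field point to each charge: r₁ = 2.64 m, r₂ = 2.71 m, r₃ = 2.20 m, r₄ = 1.45 m.
V = k[(5.38×10⁻⁹)/(2.64) + (-5.54×10⁻⁹)/(2.71) + (-4.34×10⁻⁹)/(2.20) + (-7.14×10⁻⁹)/(1.45)] = -62.1 V.

-62.1 V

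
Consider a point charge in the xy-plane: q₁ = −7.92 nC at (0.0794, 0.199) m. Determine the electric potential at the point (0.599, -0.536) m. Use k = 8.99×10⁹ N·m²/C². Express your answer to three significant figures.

Electric potential is a scalar, so the contributions from each charge add algebraically: V = Σ kqᵢ/rᵢ.
Distances from the field point to each charge: r₁ = 0.900 m.
V = k[(-7.92×10⁻⁹)/(0.900)] = -79.1 V.

-79.1 V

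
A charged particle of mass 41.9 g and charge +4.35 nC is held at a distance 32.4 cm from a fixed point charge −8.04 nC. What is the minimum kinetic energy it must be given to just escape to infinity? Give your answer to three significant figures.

To just escape, total mechanical energy must reach zero at infinity: ½mv²_min + U = 0, so ½mv²_min = −U = |kQq|/r.
|U| = |kQq|/r = (8.99×10⁹ N·m²/C²)(8.04×10⁻⁹)(4.35×10⁻⁹)/(0.324) = 9.70×10⁻⁷ J.

9.70×10⁻⁷ J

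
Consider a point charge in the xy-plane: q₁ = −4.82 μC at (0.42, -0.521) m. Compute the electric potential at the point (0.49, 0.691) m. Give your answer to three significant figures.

-3.57×10⁴ V

The total potential is the scalar sum of each charge's contribution, V = Σ kqᵢ/rᵢ.
Distances from the field point to each charge: r₁ = 1.21 m.
V = k[(-4.82×10⁻⁶)/(1.21)] = -3.57×10⁴ V.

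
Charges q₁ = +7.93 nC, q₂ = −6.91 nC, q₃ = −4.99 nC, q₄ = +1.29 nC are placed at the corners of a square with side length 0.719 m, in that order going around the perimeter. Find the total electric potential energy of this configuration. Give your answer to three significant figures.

The work to assemble the configuration equals its total potential energy, U = Σ kqᵢqⱼ/rᵢⱼ over all pairs.
The four side pairs have separation 0.719 m and the two diagonal pairs 1.02 m.
Summing all 6 pair terms gives U = -6.35×10⁻⁷ J.

-6.35×10⁻⁷ J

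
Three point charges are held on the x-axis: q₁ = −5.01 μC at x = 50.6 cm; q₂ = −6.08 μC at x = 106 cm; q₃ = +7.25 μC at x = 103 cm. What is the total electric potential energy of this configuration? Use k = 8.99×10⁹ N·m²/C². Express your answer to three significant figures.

The assembly work is the sum of pairwise potential energies, U = Σ_{i<j} kqᵢqⱼ/rᵢⱼ.
Pair separations: r₁₂ = 0.554 m, r₁₃ = 0.524 m, r₂₃ = 0.0300 m.
U = (0.494) + (-0.623) + (-13.2) = -13.3 J.

-13.3 J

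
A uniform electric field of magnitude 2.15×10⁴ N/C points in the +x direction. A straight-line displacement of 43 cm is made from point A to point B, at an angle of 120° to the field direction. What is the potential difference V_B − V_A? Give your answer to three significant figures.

Only the component of displacement along E changes the potential: ΔV = −E·d·cosθ.
ΔV = −(2.15×10⁴ V/m)(0.430 m)cos120° = 4620 V.

4620 V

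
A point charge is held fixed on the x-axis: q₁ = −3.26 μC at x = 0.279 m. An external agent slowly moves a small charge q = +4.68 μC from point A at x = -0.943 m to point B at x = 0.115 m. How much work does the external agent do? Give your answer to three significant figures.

-0.724 J

For quasistatic motion the external work equals the change in potential energy: W_ext = qΔV = q(V_B − V_A).
At A: distance to the source charge is 1.22 m; V_A = kq₁/r = -2.40×10⁴ V.
At B: distance to the source charge is 0.164 m; V_B = kq₁/r = -1.79×10⁵ V.
ΔV = V_B − V_A = -1.55×10⁵ V.
W_ext = qΔV = (4.68×10⁻⁶ C)(-1.55×10⁵ V) = -0.724 J.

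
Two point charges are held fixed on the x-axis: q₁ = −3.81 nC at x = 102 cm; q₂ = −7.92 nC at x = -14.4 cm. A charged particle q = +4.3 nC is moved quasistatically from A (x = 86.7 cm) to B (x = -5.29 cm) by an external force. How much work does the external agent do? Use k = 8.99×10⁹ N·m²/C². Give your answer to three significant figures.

-2.23×10⁻⁶ J

For quasistatic motion the external work equals the change in potential energy: W_ext = qΔV = q(V_B − V_A).
At A: distances to the source charges are 0.153 m, 1.01 m; V_A = Σ kqᵢ/rᵢ = -294 V.
At B: distances to the source charges are 1.07 m, 0.0911 m; V_B = Σ kqᵢ/rᵢ = -813 V.
ΔV = V_B − V_A = -519 V.
W_ext = qΔV = (4.30×10⁻⁹ C)(-519 V) = -2.23×10⁻⁶ J.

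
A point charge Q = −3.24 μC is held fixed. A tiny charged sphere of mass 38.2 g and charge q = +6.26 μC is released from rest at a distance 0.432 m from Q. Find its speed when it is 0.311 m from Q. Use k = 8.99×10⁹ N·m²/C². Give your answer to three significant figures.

Only the electrostatic force acts, so mechanical energy is conserved: ½mv² = U₁ − U₂ = kQq(1/r₁ − 1/r₂).
U₁ − U₂ = (8.99×10⁹ N·m²/C²)(-3.24×10⁻⁶ C)(6.26×10⁻⁶ C)(1/0.432 − 1/0.311) = 0.164 J.
v = √(2·0.164/0.0382) = 2.93 m/s.

2.93 m/s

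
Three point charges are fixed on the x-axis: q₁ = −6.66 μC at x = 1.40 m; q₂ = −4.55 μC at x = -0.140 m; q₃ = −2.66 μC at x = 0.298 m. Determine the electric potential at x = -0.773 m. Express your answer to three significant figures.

-1.15×10⁵ V

The total potential is the scalar sum of each charge's contribution, V = Σ kqᵢ/rᵢ.
Distances from the field point to each charge: r₁ = 2.17 m, r₂ = 0.633 m, r₃ = 1.07 m.
V = k[(-6.66×10⁻⁶)/(2.17) + (-4.55×10⁻⁶)/(0.633) + (-2.66×10⁻⁶)/(1.07)] = -1.15×10⁵ V.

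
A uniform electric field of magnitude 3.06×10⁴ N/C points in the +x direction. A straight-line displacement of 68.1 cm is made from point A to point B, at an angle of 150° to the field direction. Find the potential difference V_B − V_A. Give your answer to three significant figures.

1.80×10⁴ V

Only the component of displacement along E changes the potential: ΔV = −E·d·cosθ.
ΔV = −(3.06×10⁴ V/m)(0.681 m)cos150° = 1.80×10⁴ V.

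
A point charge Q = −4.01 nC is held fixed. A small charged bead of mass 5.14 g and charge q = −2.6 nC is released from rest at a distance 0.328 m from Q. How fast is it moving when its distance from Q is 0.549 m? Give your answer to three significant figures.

Only the electrostatic force acts, so mechanical energy is conserved: ½mv² = U₁ − U₂ = kQq(1/r₁ − 1/r₂).
U₁ − U₂ = (8.99×10⁹ N·m²/C²)(-4.01×10⁻⁹ C)(-2.60×10⁻⁹ C)(1/0.328 − 1/0.549) = 1.15×10⁻⁷ J.
v = √(2·1.15×10⁻⁷/5.14×10⁻³) = 6.69×10⁻³ m/s.

6.69×10⁻³ m/s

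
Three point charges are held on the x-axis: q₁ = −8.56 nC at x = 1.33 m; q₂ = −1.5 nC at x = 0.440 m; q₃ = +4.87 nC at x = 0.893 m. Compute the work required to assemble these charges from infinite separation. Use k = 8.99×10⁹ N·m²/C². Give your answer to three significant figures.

The work to assemble the configuration equals its total potential energy, U = Σ kqᵢqⱼ/rᵢⱼ over all pairs.
Pair separations: r₁₂ = 0.890 m, r₁₃ = 0.437 m, r₂₃ = 0.453 m.
U = (1.30×10⁻⁷) + (-8.58×10⁻⁷) + (-1.45×10⁻⁷) = -8.73×10⁻⁷ J.

-8.73×10⁻⁷ J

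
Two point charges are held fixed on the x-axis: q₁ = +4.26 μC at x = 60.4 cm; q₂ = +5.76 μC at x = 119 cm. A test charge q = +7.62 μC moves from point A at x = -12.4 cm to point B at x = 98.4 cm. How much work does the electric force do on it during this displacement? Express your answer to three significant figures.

-1.98 J

The work done by the electric force is W_field = −ΔU = −q(V_B − V_A) = q(V_A − V_B).
At A: distances to the source charges are 0.728 m, 1.31 m; V_A = Σ kqᵢ/rᵢ = 9.20×10⁴ V.
At B: distances to the source charges are 0.380 m, 0.206 m; V_B = Σ kqᵢ/rᵢ = 3.52×10⁵ V.
ΔV = V_B − V_A = 2.60×10⁵ V.
W_field = −qΔV = −(7.62×10⁻⁶ C)(2.60×10⁵ V) = -1.98 J.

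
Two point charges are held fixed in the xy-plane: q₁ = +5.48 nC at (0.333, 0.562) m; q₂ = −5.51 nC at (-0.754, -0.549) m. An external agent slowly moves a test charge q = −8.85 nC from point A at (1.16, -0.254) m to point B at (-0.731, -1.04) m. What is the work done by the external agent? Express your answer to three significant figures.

8.14×10⁻⁷ J

For quasistatic motion the external work equals the change in potential energy: W_ext = qΔV = q(V_B − V_A).
At A: distances to the source charges are 1.16 m, 1.94 m; V_A = Σ kqᵢ/rᵢ = 16.8 V.
At B: distances to the source charges are 1.92 m, 0.492 m; V_B = Σ kqᵢ/rᵢ = -75.2 V.
ΔV = V_B − V_A = -92.0 V.
W_ext = qΔV = (-8.85×10⁻⁹ C)(-92.0 V) = 8.14×10⁻⁷ J.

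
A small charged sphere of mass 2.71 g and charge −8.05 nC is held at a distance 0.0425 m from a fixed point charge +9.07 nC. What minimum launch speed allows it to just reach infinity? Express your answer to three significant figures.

To just escape, total mechanical energy must reach zero at infinity: ½mv²_min + U = 0, so ½mv²_min = −U = |kQq|/r.
|U| = |kQq|/r = (8.99×10⁹ N·m²/C²)(9.07×10⁻⁹)(8.05×10⁻⁹)/(0.0425) = 1.54×10⁻⁵ J.
v_min = √(2|U|/m) = √(2·1.54×10⁻⁵/2.71×10⁻³) = 0.107 m/s.

0.107 m/s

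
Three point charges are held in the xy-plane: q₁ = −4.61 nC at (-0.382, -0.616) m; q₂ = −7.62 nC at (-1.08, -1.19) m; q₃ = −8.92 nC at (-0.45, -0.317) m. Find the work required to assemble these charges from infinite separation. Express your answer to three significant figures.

2.12×10⁻⁶ J

The assembly work is the sum of pairwise potential energies, U = Σ_{i<j} kqᵢqⱼ/rᵢⱼ.
Pair separations: r₁₂ = 0.904 m, r₁₃ = 0.307 m, r₂₃ = 1.08 m.
U = (3.49×10⁻⁷) + (1.21×10⁻⁶) + (5.68×10⁻⁷) = 2.12×10⁻⁶ J.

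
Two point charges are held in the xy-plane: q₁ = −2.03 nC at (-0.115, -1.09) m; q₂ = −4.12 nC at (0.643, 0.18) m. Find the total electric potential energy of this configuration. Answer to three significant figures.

The work to assemble the configuration equals its total potential energy, U = Σ kqᵢqⱼ/rᵢⱼ over all pairs.
Pair separations: r₁₂ = 1.48 m.
U = (5.08×10⁻⁸) = 5.08×10⁻⁸ J.

5.08×10⁻⁸ J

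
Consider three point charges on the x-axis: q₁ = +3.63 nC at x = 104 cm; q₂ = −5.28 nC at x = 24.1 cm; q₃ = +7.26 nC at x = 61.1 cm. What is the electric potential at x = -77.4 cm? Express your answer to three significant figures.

18.3 V

Electric potential is a scalar, so the contributions from each charge add algebraically: V = Σ kqᵢ/rᵢ.
Distances from the field point to each charge: r₁ = 1.81 m, r₂ = 1.02 m, r₃ = 1.39 m.
V = k[(3.63×10⁻⁹)/(1.81) + (-5.28×10⁻⁹)/(1.02) + (7.26×10⁻⁹)/(1.39)] = 18.3 V.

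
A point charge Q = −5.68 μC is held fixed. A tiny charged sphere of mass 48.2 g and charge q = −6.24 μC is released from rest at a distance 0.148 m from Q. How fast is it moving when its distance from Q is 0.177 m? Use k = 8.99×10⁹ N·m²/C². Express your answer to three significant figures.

Only the electrostatic force acts, so mechanical energy is conserved: ½mv² = U₁ − U₂ = kQq(1/r₁ − 1/r₂).
U₁ − U₂ = (8.99×10⁹ N·m²/C²)(-5.68×10⁻⁶ C)(-6.24×10⁻⁶ C)(1/0.148 − 1/0.177) = 0.353 J.
v = √(2·0.353/0.0482) = 3.83 m/s.

3.83 m/s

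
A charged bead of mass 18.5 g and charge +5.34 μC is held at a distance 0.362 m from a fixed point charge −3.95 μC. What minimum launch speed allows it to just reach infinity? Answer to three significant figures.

To just escape, total mechanical energy must reach zero at infinity: ½mv²_min + U = 0, so ½mv²_min = −U = |kQq|/r.
|U| = |kQq|/r = (8.99×10⁹ N·m²/C²)(3.95×10⁻⁶)(5.34×10⁻⁶)/(0.362) = 0.524 J.
v_min = √(2|U|/m) = √(2·0.524/0.0185) = 7.53 m/s.

7.53 m/s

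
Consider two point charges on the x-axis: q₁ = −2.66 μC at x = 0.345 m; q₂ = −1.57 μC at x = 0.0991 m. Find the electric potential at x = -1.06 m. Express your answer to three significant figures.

Electric potential is a scalar, so the contributions from each charge add algebraically: V = Σ kqᵢ/rᵢ.
Distances from the field point to each charge: r₁ = 1.41 m, r₂ = 1.16 m.
V = k[(-2.66×10⁻⁶)/(1.41) + (-1.57×10⁻⁶)/(1.16)] = -2.92×10⁴ V.

-2.92×10⁴ V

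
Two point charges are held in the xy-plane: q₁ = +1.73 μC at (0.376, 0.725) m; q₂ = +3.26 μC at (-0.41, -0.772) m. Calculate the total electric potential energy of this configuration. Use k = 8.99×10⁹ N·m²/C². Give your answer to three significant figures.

The work to assemble the configuration equals its total potential energy, U = Σ kqᵢqⱼ/rᵢⱼ over all pairs.
Pair separations: r₁₂ = 1.69 m.
U = (0.0300) = 0.0300 J.

0.0300 J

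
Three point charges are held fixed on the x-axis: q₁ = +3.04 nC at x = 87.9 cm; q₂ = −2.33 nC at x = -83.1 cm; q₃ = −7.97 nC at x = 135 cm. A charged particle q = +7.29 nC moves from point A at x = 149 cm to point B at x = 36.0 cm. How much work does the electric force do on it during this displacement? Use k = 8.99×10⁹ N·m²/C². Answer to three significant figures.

-3.20×10⁻⁶ J

The work done by the electric force is W_field = −ΔU = −q(V_B − V_A) = q(V_A − V_B).
At A: distances to the source charges are 0.611 m, 2.32 m, 0.140 m; V_A = Σ kqᵢ/rᵢ = -476 V.
At B: distances to the source charges are 0.519 m, 1.19 m, 0.990 m; V_B = Σ kqᵢ/rᵢ = -37.3 V.
ΔV = V_B − V_A = 439 V.
W_field = −qΔV = −(7.29×10⁻⁹ C)(439 V) = -3.20×10⁻⁶ J.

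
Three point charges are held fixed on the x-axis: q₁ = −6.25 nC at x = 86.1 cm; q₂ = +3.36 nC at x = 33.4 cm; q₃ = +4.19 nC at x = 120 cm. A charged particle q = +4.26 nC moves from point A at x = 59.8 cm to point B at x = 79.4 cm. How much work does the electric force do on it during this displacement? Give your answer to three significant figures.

The work done by the electric force is W_field = −ΔU = −q(V_B − V_A) = q(V_A − V_B).
At A: distances to the source charges are 0.263 m, 0.264 m, 0.602 m; V_A = Σ kqᵢ/rᵢ = -36.7 V.
At B: distances to the source charges are 0.0670 m, 0.460 m, 0.406 m; V_B = Σ kqᵢ/rᵢ = -680 V.
ΔV = V_B − V_A = -644 V.
W_field = −qΔV = −(4.26×10⁻⁹ C)(-644 V) = 2.74×10⁻⁶ J.

2.74×10⁻⁶ J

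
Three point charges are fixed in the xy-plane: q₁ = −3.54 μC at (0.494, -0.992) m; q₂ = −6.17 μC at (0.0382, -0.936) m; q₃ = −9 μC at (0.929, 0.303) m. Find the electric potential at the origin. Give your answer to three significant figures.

The total potential is the scalar sum of each charge's contribution, V = Σ kqᵢ/rᵢ.
Distances from the field point to each charge: r₁ = 1.11 m, r₂ = 0.937 m, r₃ = 0.977 m.
V = k[(-3.54×10⁻⁶)/(1.11) + (-6.17×10⁻⁶)/(0.937) + (-9.00×10⁻⁶)/(0.977)] = -1.71×10⁵ V.

-1.71×10⁵ V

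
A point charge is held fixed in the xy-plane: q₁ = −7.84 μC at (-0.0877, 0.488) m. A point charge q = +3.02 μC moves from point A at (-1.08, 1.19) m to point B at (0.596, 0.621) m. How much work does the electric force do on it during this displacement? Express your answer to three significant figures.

0.130 J

The work done by the electric force is W_field = −ΔU = −q(V_B − V_A) = q(V_A − V_B).
At A: distance to the source charge is 1.22 m; V_A = kq₁/r = -5.80×10⁴ V.
At B: distance to the source charge is 0.697 m; V_B = kq₁/r = -1.01×10⁵ V.
ΔV = V_B − V_A = -4.32×10⁴ V.
W_field = −qΔV = −(3.02×10⁻⁶ C)(-4.32×10⁴ V) = 0.130 J.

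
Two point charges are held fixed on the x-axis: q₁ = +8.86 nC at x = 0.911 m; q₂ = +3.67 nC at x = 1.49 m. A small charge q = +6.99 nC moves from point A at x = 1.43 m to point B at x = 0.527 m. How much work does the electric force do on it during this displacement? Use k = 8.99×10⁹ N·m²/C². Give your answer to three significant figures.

3.23×10⁻⁶ J

The work done by the electric force is W_field = −ΔU = −q(V_B − V_A) = q(V_A − V_B).
At A: distances to the source charges are 0.519 m, 0.0600 m; V_A = Σ kqᵢ/rᵢ = 703 V.
At B: distances to the source charges are 0.384 m, 0.963 m; V_B = Σ kqᵢ/rᵢ = 242 V.
ΔV = V_B − V_A = -462 V.
W_field = −qΔV = −(6.99×10⁻⁹ C)(-462 V) = 3.23×10⁻⁶ J.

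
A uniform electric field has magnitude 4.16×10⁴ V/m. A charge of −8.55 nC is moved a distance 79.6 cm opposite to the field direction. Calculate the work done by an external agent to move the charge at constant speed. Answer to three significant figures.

The potential change for a displacement 79.6 cm opposite to the field direction is ΔV = +Ed = 3.31×10⁴ V.
W_ext = qΔV = -2.83×10⁻⁴ J.

-2.83×10⁻⁴ J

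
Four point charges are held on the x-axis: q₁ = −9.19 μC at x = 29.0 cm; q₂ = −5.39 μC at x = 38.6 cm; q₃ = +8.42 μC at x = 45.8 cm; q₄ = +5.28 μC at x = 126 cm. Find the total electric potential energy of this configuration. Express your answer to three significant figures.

-5.41 J

The assembly work is the sum of pairwise potential energies, U = Σ_{i<j} kqᵢqⱼ/rᵢⱼ.
Pair separations: r₁₂ = 0.0960 m, r₁₃ = 0.168 m, r₁₄ = 0.970 m, r₂₃ = 0.0720 m, r₂₄ = 0.874 m, r₃₄ = 0.802 m.
Summing all 6 pair terms gives U = -5.41 J.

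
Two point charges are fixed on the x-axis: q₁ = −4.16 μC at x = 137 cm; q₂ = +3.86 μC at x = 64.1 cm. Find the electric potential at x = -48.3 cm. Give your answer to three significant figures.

1.07×10⁴ V

Electric potential is a scalar, so the contributions from each charge add algebraically: V = Σ kqᵢ/rᵢ.
Distances from the field point to each charge: r₁ = 1.85 m, r₂ = 1.12 m.
V = k[(-4.16×10⁻⁶)/(1.85) + (3.86×10⁻⁶)/(1.12)] = 1.07×10⁴ V.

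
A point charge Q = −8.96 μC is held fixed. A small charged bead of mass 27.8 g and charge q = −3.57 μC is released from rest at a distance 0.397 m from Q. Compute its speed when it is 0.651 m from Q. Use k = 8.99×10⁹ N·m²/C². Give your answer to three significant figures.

Only the electrostatic force acts, so mechanical energy is conserved: ½mv² = U₁ − U₂ = kQq(1/r₁ − 1/r₂).
U₁ − U₂ = (8.99×10⁹ N·m²/C²)(-8.96×10⁻⁶ C)(-3.57×10⁻⁶ C)(1/0.397 − 1/0.651) = 0.283 J.
v = √(2·0.283/0.0278) = 4.51 m/s.

4.51 m/s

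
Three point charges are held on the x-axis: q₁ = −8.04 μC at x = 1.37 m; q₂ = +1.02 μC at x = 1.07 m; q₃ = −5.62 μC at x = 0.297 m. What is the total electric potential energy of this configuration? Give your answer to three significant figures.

0.0662 J

The assembly work is the sum of pairwise potential energies, U = Σ_{i<j} kqᵢqⱼ/rᵢⱼ.
Pair separations: r₁₂ = 0.300 m, r₁₃ = 1.07 m, r₂₃ = 0.773 m.
U = (-0.246) + (0.379) + (-0.0667) = 0.0662 J.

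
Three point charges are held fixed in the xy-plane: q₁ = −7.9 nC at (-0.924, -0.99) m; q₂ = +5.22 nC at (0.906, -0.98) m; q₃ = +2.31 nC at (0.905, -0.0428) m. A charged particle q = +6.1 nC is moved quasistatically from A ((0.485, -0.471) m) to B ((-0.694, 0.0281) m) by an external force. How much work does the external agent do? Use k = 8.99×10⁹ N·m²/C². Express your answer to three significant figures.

-5.41×10⁻⁷ J

For quasistatic motion the external work equals the change in potential energy: W_ext = qΔV = q(V_B − V_A).
At A: distances to the source charges are 1.50 m, 0.661 m, 0.600 m; V_A = Σ kqᵢ/rᵢ = 58.4 V.
At B: distances to the source charges are 1.04 m, 1.89 m, 1.60 m; V_B = Σ kqᵢ/rᵢ = -30.3 V.
ΔV = V_B − V_A = -88.6 V.
W_ext = qΔV = (6.10×10⁻⁹ C)(-88.6 V) = -5.41×10⁻⁷ J.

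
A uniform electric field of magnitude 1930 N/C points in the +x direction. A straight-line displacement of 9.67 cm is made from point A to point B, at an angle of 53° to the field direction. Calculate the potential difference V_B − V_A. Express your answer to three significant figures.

Only the component of displacement along E changes the potential: ΔV = −E·d·cosθ.
ΔV = −(1930 V/m)(0.0967 m)cos53° = -112 V.

-112 V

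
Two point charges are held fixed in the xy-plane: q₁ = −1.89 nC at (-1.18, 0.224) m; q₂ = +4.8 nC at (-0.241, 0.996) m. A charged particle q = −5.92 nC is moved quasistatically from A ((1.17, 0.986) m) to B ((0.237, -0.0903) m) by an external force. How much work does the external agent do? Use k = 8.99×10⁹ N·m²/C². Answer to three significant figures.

-5.62×10⁻⁹ J

For quasistatic motion the external work equals the change in potential energy: W_ext = qΔV = q(V_B − V_A).
At A: distances to the source charges are 2.47 m, 1.41 m; V_A = Σ kqᵢ/rᵢ = 23.7 V.
At B: distances to the source charges are 1.45 m, 1.19 m; V_B = Σ kqᵢ/rᵢ = 24.7 V.
ΔV = V_B − V_A = 0.949 V.
W_ext = qΔV = (-5.92×10⁻⁹ C)(0.949 V) = -5.62×10⁻⁹ J.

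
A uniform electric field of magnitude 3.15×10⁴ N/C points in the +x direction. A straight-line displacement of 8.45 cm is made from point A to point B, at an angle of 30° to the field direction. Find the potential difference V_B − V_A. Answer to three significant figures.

-2310 V

Only the component of displacement along E changes the potential: ΔV = −E·d·cosθ.
ΔV = −(3.15×10⁴ V/m)(0.0845 m)cos30° = -2310 V.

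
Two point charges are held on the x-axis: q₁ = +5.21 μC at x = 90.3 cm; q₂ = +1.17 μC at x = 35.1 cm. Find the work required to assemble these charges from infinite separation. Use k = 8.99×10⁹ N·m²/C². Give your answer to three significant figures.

The assembly work is the sum of pairwise potential energies, U = Σ_{i<j} kqᵢqⱼ/rᵢⱼ.
Pair separations: r₁₂ = 0.552 m.
U = (0.0993) = 0.0993 J.

0.0993 J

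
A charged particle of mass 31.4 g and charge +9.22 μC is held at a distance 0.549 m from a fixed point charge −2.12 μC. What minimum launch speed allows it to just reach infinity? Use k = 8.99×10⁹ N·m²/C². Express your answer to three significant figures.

4.52 m/s

To just escape, total mechanical energy must reach zero at infinity: ½mv²_min + U = 0, so ½mv²_min = −U = |kQq|/r.
|U| = |kQq|/r = (8.99×10⁹ N·m²/C²)(2.12×10⁻⁶)(9.22×10⁻⁶)/(0.549) = 0.320 J.
v_min = √(2|U|/m) = √(2·0.320/0.0314) = 4.52 m/s.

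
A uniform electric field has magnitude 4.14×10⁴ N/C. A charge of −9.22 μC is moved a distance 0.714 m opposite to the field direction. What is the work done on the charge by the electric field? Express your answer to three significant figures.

0.273 J

The potential change for a displacement 0.714 m opposite to the field direction is ΔV = +Ed = 2.96×10⁴ V.
W_field = −qΔV = 0.273 J.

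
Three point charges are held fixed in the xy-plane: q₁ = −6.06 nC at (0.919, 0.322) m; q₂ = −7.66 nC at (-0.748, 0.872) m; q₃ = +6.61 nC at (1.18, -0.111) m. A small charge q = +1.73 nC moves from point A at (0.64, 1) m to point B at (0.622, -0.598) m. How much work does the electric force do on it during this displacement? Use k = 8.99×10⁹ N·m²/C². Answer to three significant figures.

The work done by the electric force is W_field = −ΔU = −q(V_B − V_A) = q(V_A − V_B).
At A: distances to the source charges are 0.733 m, 1.39 m, 1.24 m; V_A = Σ kqᵢ/rᵢ = -75.6 V.
At B: distances to the source charges are 0.967 m, 2.01 m, 0.741 m; V_B = Σ kqᵢ/rᵢ = -10.4 V.
ΔV = V_B − V_A = 65.2 V.
W_field = −qΔV = −(1.73×10⁻⁹ C)(65.2 V) = -1.13×10⁻⁷ J.

-1.13×10⁻⁷ J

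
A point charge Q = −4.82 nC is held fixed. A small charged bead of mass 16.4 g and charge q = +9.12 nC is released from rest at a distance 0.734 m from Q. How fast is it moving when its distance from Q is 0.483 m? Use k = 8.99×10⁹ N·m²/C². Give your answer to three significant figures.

5.84×10⁻³ m/s

Only the electrostatic force acts, so mechanical energy is conserved: ½mv² = U₁ − U₂ = kQq(1/r₁ − 1/r₂).
U₁ − U₂ = (8.99×10⁹ N·m²/C²)(-4.82×10⁻⁹ C)(9.12×10⁻⁹ C)(1/0.734 − 1/0.483) = 2.80×10⁻⁷ J.
v = √(2·2.80×10⁻⁷/0.0164) = 5.84×10⁻³ m/s.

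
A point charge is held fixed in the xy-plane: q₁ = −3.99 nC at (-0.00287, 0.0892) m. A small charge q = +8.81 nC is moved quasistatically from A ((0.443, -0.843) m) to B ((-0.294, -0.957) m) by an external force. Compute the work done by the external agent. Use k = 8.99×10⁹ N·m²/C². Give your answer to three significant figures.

1.48×10⁻⁸ J

For quasistatic motion the external work equals the change in potential energy: W_ext = qΔV = q(V_B − V_A).
At A: distance to the source charge is 1.03 m; V_A = kq₁/r = -34.7 V.
At B: distance to the source charge is 1.09 m; V_B = kq₁/r = -33.0 V.
ΔV = V_B − V_A = 1.68 V.
W_ext = qΔV = (8.81×10⁻⁹ C)(1.68 V) = 1.48×10⁻⁸ J.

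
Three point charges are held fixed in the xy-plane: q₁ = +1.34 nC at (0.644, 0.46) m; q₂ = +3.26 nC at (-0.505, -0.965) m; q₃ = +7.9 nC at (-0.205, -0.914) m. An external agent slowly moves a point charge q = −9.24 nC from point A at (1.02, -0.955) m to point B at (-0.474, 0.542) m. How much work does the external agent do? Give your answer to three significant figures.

6.68×10⁻⁸ J

For quasistatic motion the external work equals the change in potential energy: W_ext = qΔV = q(V_B − V_A).
At A: distances to the source charges are 1.46 m, 1.53 m, 1.23 m; V_A = Σ kqᵢ/rᵢ = 85.4 V.
At B: distances to the source charges are 1.12 m, 1.51 m, 1.48 m; V_B = Σ kqᵢ/rᵢ = 78.2 V.
ΔV = V_B − V_A = -7.23 V.
W_ext = qΔV = (-9.24×10⁻⁹ C)(-7.23 V) = 6.68×10⁻⁸ J.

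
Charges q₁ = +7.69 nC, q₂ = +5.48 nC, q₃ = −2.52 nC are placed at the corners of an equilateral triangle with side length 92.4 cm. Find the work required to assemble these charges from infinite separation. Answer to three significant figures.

8.71×10⁻⁸ J

The assembly work is the sum of pairwise potential energies, U = Σ_{i<j} kqᵢqⱼ/rᵢⱼ.
All three pair separations equal the side length, 0.924 m.
U = (4.10×10⁻⁷) + (-1.89×10⁻⁷) + (-1.34×10⁻⁷) = 8.71×10⁻⁸ J.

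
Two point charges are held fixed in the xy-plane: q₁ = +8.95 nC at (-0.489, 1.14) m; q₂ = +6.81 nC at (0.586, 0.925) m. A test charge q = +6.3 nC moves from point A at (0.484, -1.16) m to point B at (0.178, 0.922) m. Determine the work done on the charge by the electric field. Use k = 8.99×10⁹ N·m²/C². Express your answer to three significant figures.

The work done by the electric force is W_field = −ΔU = −q(V_B − V_A) = q(V_A − V_B).
At A: distances to the source charges are 2.50 m, 2.09 m; V_A = Σ kqᵢ/rᵢ = 61.5 V.
At B: distances to the source charges are 0.702 m, 0.408 m; V_B = Σ kqᵢ/rᵢ = 265 V.
ΔV = V_B − V_A = 203 V.
W_field = −qΔV = −(6.30×10⁻⁹ C)(203 V) = -1.28×10⁻⁶ J.

-1.28×10⁻⁶ J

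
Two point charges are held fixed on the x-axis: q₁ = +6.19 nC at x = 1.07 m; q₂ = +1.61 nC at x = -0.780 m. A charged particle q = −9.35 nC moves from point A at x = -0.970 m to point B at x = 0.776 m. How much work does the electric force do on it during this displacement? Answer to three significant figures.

The work done by the electric force is W_field = −ΔU = −q(V_B − V_A) = q(V_A − V_B).
At A: distances to the source charges are 2.04 m, 0.190 m; V_A = Σ kqᵢ/rᵢ = 103 V.
At B: distances to the source charges are 0.294 m, 1.56 m; V_B = Σ kqᵢ/rᵢ = 199 V.
ΔV = V_B − V_A = 95.1 V.
W_field = −qΔV = −(-9.35×10⁻⁹ C)(95.1 V) = 8.89×10⁻⁷ J.

8.89×10⁻⁷ J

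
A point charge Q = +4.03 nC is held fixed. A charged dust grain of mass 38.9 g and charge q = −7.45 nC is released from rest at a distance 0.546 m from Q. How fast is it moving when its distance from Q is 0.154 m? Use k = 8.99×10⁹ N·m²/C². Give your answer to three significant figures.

Only the electrostatic force acts, so mechanical energy is conserved: ½mv² = U₁ − U₂ = kQq(1/r₁ − 1/r₂).
U₁ − U₂ = (8.99×10⁹ N·m²/C²)(4.03×10⁻⁹ C)(-7.45×10⁻⁹ C)(1/0.546 − 1/0.154) = 1.26×10⁻⁶ J.
v = √(2·1.26×10⁻⁶/0.0389) = 8.04×10⁻³ m/s.

8.04×10⁻³ m/s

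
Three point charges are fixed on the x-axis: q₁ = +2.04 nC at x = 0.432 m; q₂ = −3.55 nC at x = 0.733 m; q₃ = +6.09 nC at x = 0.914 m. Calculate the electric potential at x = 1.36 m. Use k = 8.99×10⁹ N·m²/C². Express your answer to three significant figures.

91.6 V

Electric potential is a scalar, so the contributions from each charge add algebraically: V = Σ kqᵢ/rᵢ.
Distances from the field point to each charge: r₁ = 0.928 m, r₂ = 0.627 m, r₃ = 0.446 m.
V = k[(2.04×10⁻⁹)/(0.928) + (-3.55×10⁻⁹)/(0.627) + (6.09×10⁻⁹)/(0.446)] = 91.6 V.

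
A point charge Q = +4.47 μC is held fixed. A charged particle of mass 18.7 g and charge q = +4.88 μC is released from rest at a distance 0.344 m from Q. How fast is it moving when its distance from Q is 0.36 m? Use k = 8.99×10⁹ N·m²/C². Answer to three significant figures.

1.65 m/s

Only the electrostatic force acts, so mechanical energy is conserved: ½mv² = U₁ − U₂ = kQq(1/r₁ − 1/r₂).
U₁ − U₂ = (8.99×10⁹ N·m²/C²)(4.47×10⁻⁶ C)(4.88×10⁻⁶ C)(1/0.344 − 1/0.360) = 0.0253 J.
v = √(2·0.0253/0.0187) = 1.65 m/s.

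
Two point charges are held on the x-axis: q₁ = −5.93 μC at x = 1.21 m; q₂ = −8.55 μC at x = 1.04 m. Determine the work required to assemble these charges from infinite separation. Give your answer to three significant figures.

2.68 J

The work to assemble the configuration equals its total potential energy, U = Σ kqᵢqⱼ/rᵢⱼ over all pairs.
Pair separations: r₁₂ = 0.170 m.
U = (2.68) = 2.68 J.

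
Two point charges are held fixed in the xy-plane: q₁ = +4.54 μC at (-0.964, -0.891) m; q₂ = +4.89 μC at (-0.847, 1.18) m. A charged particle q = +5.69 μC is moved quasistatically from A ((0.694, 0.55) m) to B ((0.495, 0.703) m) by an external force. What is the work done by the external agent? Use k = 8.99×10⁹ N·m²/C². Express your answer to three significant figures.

0.0271 J

For quasistatic motion the external work equals the change in potential energy: W_ext = qΔV = q(V_B − V_A).
At A: distances to the source charges are 2.20 m, 1.66 m; V_A = Σ kqᵢ/rᵢ = 4.50×10⁴ V.
At B: distances to the source charges are 2.16 m, 1.42 m; V_B = Σ kqᵢ/rᵢ = 4.98×10⁴ V.
ΔV = V_B − V_A = 4770 V.
W_ext = qΔV = (5.69×10⁻⁶ C)(4770 V) = 0.0271 J.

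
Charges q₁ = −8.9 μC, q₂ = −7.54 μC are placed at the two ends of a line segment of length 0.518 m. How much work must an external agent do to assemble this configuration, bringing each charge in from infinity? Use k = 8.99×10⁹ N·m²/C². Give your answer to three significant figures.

The work to assemble the configuration equals its total potential energy, U = Σ kqᵢqⱼ/rᵢⱼ over all pairs.
The separation is r = 0.518 m.
U = (1.16) = 1.16 J.

1.16 J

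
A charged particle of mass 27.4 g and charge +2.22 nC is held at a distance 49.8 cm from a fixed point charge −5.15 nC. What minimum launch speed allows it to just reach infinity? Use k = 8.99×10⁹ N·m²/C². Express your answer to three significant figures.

3.88×10⁻³ m/s

To just escape, total mechanical energy must reach zero at infinity: ½mv²_min + U = 0, so ½mv²_min = −U = |kQq|/r.
|U| = |kQq|/r = (8.99×10⁹ N·m²/C²)(5.15×10⁻⁹)(2.22×10⁻⁹)/(0.498) = 2.06×10⁻⁷ J.
v_min = √(2|U|/m) = √(2·2.06×10⁻⁷/0.0274) = 3.88×10⁻³ m/s.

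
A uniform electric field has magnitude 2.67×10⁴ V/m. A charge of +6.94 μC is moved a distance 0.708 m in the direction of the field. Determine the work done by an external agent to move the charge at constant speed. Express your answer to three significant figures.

The potential change for a displacement 0.708 m in the direction of the field is ΔV = −Ed = -1.89×10⁴ V.
W_ext = qΔV = -0.131 J.

-0.131 J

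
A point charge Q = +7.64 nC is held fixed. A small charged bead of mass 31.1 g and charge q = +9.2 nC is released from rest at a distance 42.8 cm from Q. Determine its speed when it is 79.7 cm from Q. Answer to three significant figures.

Only the electrostatic force acts, so mechanical energy is conserved: ½mv² = U₁ − U₂ = kQq(1/r₁ − 1/r₂).
U₁ − U₂ = (8.99×10⁹ N·m²/C²)(7.64×10⁻⁹ C)(9.20×10⁻⁹ C)(1/0.428 − 1/0.797) = 6.84×10⁻⁷ J.
v = √(2·6.84×10⁻⁷/0.0311) = 6.63×10⁻³ m/s.

6.63×10⁻³ m/s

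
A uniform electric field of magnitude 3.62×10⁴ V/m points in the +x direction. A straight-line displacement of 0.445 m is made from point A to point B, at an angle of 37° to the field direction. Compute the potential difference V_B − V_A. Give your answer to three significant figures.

-1.29×10⁴ V

Only the component of displacement along E changes the potential: ΔV = −E·d·cosθ.
ΔV = −(3.62×10⁴ V/m)(0.445 m)cos37° = -1.29×10⁴ V.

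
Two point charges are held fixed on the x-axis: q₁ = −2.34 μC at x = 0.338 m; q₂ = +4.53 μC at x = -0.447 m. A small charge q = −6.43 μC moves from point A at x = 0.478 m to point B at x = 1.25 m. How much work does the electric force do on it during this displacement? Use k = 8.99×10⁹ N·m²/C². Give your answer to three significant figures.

The work done by the electric force is W_field = −ΔU = −q(V_B − V_A) = q(V_A − V_B).
At A: distances to the source charges are 0.140 m, 0.925 m; V_A = Σ kqᵢ/rᵢ = -1.06×10⁵ V.
At B: distances to the source charges are 0.912 m, 1.70 m; V_B = Σ kqᵢ/rᵢ = 932 V.
ΔV = V_B − V_A = 1.07×10⁵ V.
W_field = −qΔV = −(-6.43×10⁻⁶ C)(1.07×10⁵ V) = 0.689 J.

0.689 J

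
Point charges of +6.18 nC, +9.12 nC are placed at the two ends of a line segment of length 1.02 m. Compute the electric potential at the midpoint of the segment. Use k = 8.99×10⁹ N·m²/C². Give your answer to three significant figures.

Electric potential is a scalar, so the contributions from each charge add algebraically: V = Σ kqᵢ/rᵢ.
Each charge is 0.510 m from the midpoint.
V = k[(6.18×10⁻⁹)/(0.510) + (9.12×10⁻⁹)/(0.510)] = 270 V.

270 V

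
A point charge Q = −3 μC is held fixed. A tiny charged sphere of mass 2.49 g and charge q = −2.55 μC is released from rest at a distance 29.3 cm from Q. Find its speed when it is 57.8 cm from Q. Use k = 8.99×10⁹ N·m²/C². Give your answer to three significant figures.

9.64 m/s

Only the electrostatic force acts, so mechanical energy is conserved: ½mv² = U₁ − U₂ = kQq(1/r₁ − 1/r₂).
U₁ − U₂ = (8.99×10⁹ N·m²/C²)(-3.00×10⁻⁶ C)(-2.55×10⁻⁶ C)(1/0.293 − 1/0.578) = 0.116 J.
v = √(2·0.116/2.49×10⁻³) = 9.64 m/s.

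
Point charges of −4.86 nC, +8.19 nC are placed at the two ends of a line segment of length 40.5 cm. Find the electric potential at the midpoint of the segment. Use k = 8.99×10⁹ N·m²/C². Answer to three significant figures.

148 V

Electric potential is a scalar, so the contributions from each charge add algebraically: V = Σ kqᵢ/rᵢ.
Each charge is 0.203 m from the midpoint.
V = k[(-4.86×10⁻⁹)/(0.203) + (8.19×10⁻⁹)/(0.203)] = 148 V.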